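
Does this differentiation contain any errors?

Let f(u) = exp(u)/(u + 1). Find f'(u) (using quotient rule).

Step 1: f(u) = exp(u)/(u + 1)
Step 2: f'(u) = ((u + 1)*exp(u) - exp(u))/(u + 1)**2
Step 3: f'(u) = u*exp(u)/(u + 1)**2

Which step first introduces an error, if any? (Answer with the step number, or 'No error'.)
No error

All steps in this derivation are correct.
The final answer f'(u) = u*exp(u)/(u + 1)**2 is valid.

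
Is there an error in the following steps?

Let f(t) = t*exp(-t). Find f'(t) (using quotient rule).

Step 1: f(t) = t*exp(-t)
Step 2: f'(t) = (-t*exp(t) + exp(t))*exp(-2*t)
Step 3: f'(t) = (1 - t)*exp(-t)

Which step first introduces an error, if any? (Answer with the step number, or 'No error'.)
No error

All steps in this derivation are correct.
The final answer f'(t) = (1 - t)*exp(-t) is valid.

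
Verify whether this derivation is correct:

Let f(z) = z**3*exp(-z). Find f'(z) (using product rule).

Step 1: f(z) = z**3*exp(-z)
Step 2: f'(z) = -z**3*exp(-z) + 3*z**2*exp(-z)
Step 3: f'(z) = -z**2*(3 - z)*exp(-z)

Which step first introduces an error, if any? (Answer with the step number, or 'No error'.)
Step 3

Step 3 is incorrect due to a sign flip.
The step shows: -z**2*(3 - z)*exp(-z)
The correct value should be: z**2*(3 - z)*exp(-z)

Explanation: The sign of the whole expression was flipped: the term z**2*(3 - z)*exp(-z) was incorrectly written as -z**2*(3 - z)*exp(-z)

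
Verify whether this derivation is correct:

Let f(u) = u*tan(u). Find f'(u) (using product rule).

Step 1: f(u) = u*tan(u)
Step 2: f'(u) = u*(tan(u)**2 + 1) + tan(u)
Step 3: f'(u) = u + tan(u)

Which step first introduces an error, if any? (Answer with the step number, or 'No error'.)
Step 3

Step 3 is incorrect due to a dropped term.
The step shows: u + tan(u)
The correct value should be: u*tan(u)**2 + u + tan(u)

Explanation: A term was dropped: the term u*tan(u)**2 was incorrectly omitted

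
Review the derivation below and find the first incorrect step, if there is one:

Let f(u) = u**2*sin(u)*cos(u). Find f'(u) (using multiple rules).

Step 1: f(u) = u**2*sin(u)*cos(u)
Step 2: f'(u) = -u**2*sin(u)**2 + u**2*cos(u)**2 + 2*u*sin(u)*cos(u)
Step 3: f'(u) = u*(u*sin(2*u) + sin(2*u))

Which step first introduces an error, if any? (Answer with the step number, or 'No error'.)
Step 3

Step 3 is incorrect due to a wrong trig function.
The step shows: u*(u*sin(2*u) + sin(2*u))
The correct value should be: u*(u*cos(2*u) + sin(2*u))

Explanation: cos(2*u) was incorrectly written as sin(2*u): the term u*(u*cos(2*u) + sin(2*u)) was incorrectly written as u*(u*sin(2*u) + sin(2*u))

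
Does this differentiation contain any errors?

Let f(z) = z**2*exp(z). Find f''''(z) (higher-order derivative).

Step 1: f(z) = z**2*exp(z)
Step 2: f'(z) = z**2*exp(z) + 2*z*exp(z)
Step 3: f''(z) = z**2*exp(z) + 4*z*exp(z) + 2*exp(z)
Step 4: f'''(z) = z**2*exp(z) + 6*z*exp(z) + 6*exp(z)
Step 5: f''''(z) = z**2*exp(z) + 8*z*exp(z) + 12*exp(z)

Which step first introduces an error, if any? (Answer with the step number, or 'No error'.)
No error

All steps in this derivation are correct.
The final answer f''''(z) = z**2*exp(z) + 8*z*exp(z) + 12*exp(z) is valid.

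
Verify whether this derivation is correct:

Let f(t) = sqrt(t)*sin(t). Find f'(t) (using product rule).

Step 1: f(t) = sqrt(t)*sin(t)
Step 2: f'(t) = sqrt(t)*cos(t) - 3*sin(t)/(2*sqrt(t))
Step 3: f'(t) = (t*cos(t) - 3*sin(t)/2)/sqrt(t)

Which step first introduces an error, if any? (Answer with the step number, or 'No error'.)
Step 2

Step 2 is incorrect due to a wrong coefficient.
The step shows: sqrt(t)*cos(t) - 3*sin(t)/(2*sqrt(t))
The correct value should be: sqrt(t)*cos(t) + sin(t)/(2*sqrt(t))

Explanation: The coefficient 1/2 was incorrectly written as -3/2: the term sin(t)/(2*sqrt(t)) was incorrectly written as -3*sin(t)/(2*sqrt(t))
The later steps are derived from this incorrect expression, so the error originates in Step 2.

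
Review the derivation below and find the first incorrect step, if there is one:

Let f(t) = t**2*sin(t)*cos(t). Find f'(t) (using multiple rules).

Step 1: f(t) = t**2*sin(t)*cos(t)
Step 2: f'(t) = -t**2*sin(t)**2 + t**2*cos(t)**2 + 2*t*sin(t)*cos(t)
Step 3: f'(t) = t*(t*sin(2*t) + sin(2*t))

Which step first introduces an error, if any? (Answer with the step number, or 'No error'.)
Step 3

Step 3 is incorrect due to a wrong trig function.
The step shows: t*(t*sin(2*t) + sin(2*t))
The correct value should be: t*(t*cos(2*t) + sin(2*t))

Explanation: cos(2*t) was incorrectly written as sin(2*t): the term t*(t*cos(2*t) + sin(2*t)) was incorrectly written as t*(t*sin(2*t) + sin(2*t))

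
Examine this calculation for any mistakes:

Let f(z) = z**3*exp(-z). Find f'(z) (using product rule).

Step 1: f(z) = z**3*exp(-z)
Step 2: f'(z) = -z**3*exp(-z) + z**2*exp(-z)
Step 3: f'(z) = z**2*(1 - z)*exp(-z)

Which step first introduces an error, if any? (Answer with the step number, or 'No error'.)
Step 2

Step 2 is incorrect due to a wrong coefficient.
The step shows: -z**3*exp(-z) + z**2*exp(-z)
The correct value should be: -z**3*exp(-z) + 3*z**2*exp(-z)

Explanation: The coefficient 3 was incorrectly written as 1: the term 3*z**2*exp(-z) was incorrectly written as z**2*exp(-z)
The later steps are derived from this incorrect expression, so the error originates in Step 2.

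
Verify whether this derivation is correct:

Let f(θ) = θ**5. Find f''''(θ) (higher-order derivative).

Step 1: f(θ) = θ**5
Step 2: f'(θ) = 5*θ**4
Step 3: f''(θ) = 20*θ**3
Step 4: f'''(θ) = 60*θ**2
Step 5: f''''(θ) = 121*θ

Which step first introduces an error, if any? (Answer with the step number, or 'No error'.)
Step 5

Step 5 is incorrect due to a wrong coefficient.
The step shows: 121*θ
The correct value should be: 120*θ

Explanation: The coefficient 120 was incorrectly written as 121: the term 120*θ was incorrectly written as 121*θ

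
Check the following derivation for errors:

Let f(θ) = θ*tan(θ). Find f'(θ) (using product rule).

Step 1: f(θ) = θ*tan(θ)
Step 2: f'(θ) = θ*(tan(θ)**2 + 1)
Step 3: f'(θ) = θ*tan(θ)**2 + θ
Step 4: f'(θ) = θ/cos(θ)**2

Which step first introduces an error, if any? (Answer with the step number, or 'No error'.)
Step 2

Step 2 is incorrect due to a dropped term.
The step shows: θ*(tan(θ)**2 + 1)
The correct value should be: θ*(tan(θ)**2 + 1) + tan(θ)

Explanation: A term was dropped: the term tan(θ) was incorrectly omitted
The later steps are derived from this incorrect expression, so the error originates in Step 2.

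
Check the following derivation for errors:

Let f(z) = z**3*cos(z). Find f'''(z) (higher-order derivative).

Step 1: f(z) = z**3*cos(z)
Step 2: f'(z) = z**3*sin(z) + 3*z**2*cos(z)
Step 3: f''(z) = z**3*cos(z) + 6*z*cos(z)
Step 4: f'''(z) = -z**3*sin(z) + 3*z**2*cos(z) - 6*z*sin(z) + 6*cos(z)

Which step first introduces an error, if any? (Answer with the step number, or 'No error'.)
Step 2

Step 2 is incorrect due to a sign flip.
The step shows: z**3*sin(z) + 3*z**2*cos(z)
The correct value should be: -z**3*sin(z) + 3*z**2*cos(z)

Explanation: The sign of one term was flipped: the term -z**3*sin(z) was incorrectly written as z**3*sin(z)
The later steps are derived from this incorrect expression, so the error originates in Step 2.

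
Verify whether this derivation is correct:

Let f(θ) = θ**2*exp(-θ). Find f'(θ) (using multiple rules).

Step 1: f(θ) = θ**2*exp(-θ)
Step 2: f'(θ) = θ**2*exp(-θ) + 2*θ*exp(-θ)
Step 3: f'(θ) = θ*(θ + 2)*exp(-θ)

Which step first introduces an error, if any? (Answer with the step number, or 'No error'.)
Step 2

Step 2 is incorrect due to a sign flip.
The step shows: θ**2*exp(-θ) + 2*θ*exp(-θ)
The correct value should be: -θ**2*exp(-θ) + 2*θ*exp(-θ)

Explanation: The sign of one term was flipped: the term -θ**2*exp(-θ) was incorrectly written as θ**2*exp(-θ)
The later steps are derived from this incorrect expression, so the error originates in Step 2.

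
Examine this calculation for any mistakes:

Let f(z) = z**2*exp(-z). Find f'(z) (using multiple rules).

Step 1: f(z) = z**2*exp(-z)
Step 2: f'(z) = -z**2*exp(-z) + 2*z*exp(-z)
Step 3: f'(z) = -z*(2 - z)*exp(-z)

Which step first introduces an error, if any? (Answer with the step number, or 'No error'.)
Step 3

Step 3 is incorrect due to a sign flip.
The step shows: -z*(2 - z)*exp(-z)
The correct value should be: z*(2 - z)*exp(-z)

Explanation: The sign of the whole expression was flipped: the term z*(2 - z)*exp(-z) was incorrectly written as -z*(2 - z)*exp(-z)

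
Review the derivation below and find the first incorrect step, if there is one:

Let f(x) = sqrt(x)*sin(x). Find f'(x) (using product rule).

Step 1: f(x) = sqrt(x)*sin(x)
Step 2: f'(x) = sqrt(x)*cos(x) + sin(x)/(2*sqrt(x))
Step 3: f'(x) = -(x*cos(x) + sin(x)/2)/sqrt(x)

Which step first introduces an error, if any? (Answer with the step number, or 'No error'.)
Step 3

Step 3 is incorrect due to a sign flip.
The step shows: -(x*cos(x) + sin(x)/2)/sqrt(x)
The correct value should be: (x*cos(x) + sin(x)/2)/sqrt(x)

Explanation: The sign of the whole expression was flipped: the term (x*cos(x) + sin(x)/2)/sqrt(x) was incorrectly written as -(x*cos(x) + sin(x)/2)/sqrt(x)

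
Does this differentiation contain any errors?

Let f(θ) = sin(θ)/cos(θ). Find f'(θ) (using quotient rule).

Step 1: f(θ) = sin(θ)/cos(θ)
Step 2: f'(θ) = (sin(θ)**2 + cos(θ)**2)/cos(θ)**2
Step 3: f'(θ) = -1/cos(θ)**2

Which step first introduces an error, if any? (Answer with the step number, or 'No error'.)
Step 3

Step 3 is incorrect due to a sign flip.
The step shows: -1/cos(θ)**2
The correct value should be: cos(θ)**(-2)

Explanation: The sign of the whole expression was flipped: the term cos(θ)**(-2) was incorrectly written as -1/cos(θ)**2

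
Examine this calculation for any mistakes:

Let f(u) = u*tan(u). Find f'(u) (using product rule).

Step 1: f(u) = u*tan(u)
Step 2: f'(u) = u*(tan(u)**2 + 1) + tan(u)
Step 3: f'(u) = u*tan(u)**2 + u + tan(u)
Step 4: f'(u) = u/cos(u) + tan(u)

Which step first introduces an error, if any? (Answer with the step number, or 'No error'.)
Step 4

Step 4 is incorrect due to a wrong exponent.
The step shows: u/cos(u) + tan(u)
The correct value should be: u/cos(u)**2 + tan(u)

Explanation: The exponent -2 on cos(u) was incorrectly written as -1: the term u/cos(u)**2 was incorrectly written as u/cos(u)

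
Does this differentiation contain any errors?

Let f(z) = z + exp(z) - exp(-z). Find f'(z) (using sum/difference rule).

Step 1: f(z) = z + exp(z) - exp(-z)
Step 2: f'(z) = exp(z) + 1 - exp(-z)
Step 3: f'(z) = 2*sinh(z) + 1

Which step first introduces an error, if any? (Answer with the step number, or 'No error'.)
Step 2

Step 2 is incorrect due to a sign flip.
The step shows: exp(z) + 1 - exp(-z)
The correct value should be: exp(z) + 1 + exp(-z)

Explanation: The sign of one term was flipped: the term exp(-z) was incorrectly written as -exp(-z)
The later steps are derived from this incorrect expression, so the error originates in Step 2.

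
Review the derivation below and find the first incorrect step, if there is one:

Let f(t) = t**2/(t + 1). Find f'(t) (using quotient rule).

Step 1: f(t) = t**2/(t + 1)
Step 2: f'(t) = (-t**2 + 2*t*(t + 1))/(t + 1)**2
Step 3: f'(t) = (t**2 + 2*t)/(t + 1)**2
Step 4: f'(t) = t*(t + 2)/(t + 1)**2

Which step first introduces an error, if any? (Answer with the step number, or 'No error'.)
No error

All steps in this derivation are correct.
The final answer f'(t) = t*(t + 2)/(t + 1)**2 is valid.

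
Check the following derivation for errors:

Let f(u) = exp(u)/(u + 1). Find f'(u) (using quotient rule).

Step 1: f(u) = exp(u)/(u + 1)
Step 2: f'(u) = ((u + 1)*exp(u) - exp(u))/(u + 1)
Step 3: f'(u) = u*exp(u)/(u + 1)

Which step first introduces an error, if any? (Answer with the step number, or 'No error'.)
Step 2

Step 2 is incorrect due to a wrong exponent.
The step shows: ((u + 1)*exp(u) - exp(u))/(u + 1)
The correct value should be: ((u + 1)*exp(u) - exp(u))/(u + 1)**2

Explanation: The exponent -2 on u + 1 was incorrectly written as -1: the term ((u + 1)*exp(u) - exp(u))/(u + 1)**2 was incorrectly written as ((u + 1)*exp(u) - exp(u))/(u + 1)
The later steps are derived from this incorrect expression, so the error originates in Step 2.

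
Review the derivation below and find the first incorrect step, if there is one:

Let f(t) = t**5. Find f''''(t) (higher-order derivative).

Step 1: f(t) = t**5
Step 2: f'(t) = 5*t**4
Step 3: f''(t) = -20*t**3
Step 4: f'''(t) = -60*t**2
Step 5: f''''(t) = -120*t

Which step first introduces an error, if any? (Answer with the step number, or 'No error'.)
Step 3

Step 3 is incorrect due to a sign flip.
The step shows: -20*t**3
The correct value should be: 20*t**3

Explanation: The sign of the whole expression was flipped: the term 20*t**3 was incorrectly written as -20*t**3
The later steps are derived from this incorrect expression, so the error originates in Step 3.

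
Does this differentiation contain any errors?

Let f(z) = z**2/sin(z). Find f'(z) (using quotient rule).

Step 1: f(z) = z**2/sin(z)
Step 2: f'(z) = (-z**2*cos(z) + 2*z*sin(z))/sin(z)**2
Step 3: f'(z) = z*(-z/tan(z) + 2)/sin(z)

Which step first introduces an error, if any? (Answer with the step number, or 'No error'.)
No error

All steps in this derivation are correct.
The final answer f'(z) = z*(-z/tan(z) + 2)/sin(z) is valid.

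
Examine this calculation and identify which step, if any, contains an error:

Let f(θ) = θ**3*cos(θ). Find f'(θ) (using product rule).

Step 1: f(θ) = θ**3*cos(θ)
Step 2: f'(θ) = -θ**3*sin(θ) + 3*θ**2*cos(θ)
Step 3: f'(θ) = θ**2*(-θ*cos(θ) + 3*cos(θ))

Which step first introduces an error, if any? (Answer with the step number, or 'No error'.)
Step 3

Step 3 is incorrect due to a wrong trig function.
The step shows: θ**2*(-θ*cos(θ) + 3*cos(θ))
The correct value should be: θ**2*(-θ*sin(θ) + 3*cos(θ))

Explanation: sin(θ) was incorrectly written as cos(θ): the term θ**2*(-θ*sin(θ) + 3*cos(θ)) was incorrectly written as θ**2*(-θ*cos(θ) + 3*cos(θ))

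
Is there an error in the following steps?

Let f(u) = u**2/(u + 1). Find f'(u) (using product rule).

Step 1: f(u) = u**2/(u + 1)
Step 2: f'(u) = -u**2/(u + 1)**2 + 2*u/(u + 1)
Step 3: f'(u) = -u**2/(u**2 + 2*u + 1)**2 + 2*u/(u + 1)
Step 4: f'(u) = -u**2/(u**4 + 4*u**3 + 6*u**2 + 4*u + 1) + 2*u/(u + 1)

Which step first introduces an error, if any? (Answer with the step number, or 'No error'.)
Step 3

Step 3 is incorrect due to a wrong exponent.
The step shows: -u**2/(u**2 + 2*u + 1)**2 + 2*u/(u + 1)
The correct value should be: -u**2/(u**2 + 2*u + 1) + 2*u/(u + 1)

Explanation: The exponent -1 on u**2 + 2*u + 1 was incorrectly written as -2: the term -u**2/(u**2 + 2*u + 1) was incorrectly written as -u**2/(u**2 + 2*u + 1)**2
The later steps are derived from this incorrect expression, so the error originates in Step 3.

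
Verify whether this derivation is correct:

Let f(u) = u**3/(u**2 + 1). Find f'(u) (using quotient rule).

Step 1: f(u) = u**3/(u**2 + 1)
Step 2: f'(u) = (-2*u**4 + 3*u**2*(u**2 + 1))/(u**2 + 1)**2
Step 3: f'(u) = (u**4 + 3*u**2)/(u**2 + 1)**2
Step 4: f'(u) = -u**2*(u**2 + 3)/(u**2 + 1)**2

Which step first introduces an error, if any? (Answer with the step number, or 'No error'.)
Step 4

Step 4 is incorrect due to a sign flip.
The step shows: -u**2*(u**2 + 3)/(u**2 + 1)**2
The correct value should be: u**2*(u**2 + 3)/(u**2 + 1)**2

Explanation: The sign of the whole expression was flipped: the term u**2*(u**2 + 3)/(u**2 + 1)**2 was incorrectly written as -u**2*(u**2 + 3)/(u**2 + 1)**2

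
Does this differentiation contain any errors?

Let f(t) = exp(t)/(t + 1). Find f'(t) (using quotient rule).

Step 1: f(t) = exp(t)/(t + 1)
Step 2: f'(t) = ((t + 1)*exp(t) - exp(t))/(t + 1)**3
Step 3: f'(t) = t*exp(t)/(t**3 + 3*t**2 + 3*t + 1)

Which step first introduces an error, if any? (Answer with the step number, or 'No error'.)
Step 2

Step 2 is incorrect due to a wrong exponent.
The step shows: ((t + 1)*exp(t) - exp(t))/(t + 1)**3
The correct value should be: ((t + 1)*exp(t) - exp(t))/(t + 1)**2

Explanation: The exponent -2 on t + 1 was incorrectly written as -3: the term ((t + 1)*exp(t) - exp(t))/(t + 1)**2 was incorrectly written as ((t + 1)*exp(t) - exp(t))/(t + 1)**3
The later steps are derived from this incorrect expression, so the error originates in Step 2.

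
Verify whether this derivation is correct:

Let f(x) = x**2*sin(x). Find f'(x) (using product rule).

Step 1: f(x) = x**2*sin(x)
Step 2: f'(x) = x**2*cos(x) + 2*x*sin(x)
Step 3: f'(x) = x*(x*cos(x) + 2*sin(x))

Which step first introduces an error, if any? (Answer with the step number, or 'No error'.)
No error

All steps in this derivation are correct.
The final answer f'(x) = x*(x*cos(x) + 2*sin(x)) is valid.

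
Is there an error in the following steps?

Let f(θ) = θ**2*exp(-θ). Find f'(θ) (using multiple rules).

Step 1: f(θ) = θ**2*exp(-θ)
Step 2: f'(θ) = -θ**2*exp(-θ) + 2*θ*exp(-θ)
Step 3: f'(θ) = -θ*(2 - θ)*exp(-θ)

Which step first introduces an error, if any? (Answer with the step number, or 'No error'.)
Step 3

Step 3 is incorrect due to a sign flip.
The step shows: -θ*(2 - θ)*exp(-θ)
The correct value should be: θ*(2 - θ)*exp(-θ)

Explanation: The sign of the whole expression was flipped: the term θ*(2 - θ)*exp(-θ) was incorrectly written as -θ*(2 - θ)*exp(-θ)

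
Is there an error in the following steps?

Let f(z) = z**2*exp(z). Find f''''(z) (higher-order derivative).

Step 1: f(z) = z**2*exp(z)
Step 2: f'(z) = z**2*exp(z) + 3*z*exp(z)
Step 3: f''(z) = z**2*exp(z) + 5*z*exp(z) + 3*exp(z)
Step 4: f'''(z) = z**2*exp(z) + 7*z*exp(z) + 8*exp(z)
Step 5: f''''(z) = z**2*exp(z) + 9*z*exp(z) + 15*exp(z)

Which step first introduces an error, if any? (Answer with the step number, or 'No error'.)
Step 2

Step 2 is incorrect due to a wrong coefficient.
The step shows: z**2*exp(z) + 3*z*exp(z)
The correct value should be: z**2*exp(z) + 2*z*exp(z)

Explanation: The coefficient 2 was incorrectly written as 3: the term 2*z*exp(z) was incorrectly written as 3*z*exp(z)
The later steps are derived from this incorrect expression, so the error originates in Step 2.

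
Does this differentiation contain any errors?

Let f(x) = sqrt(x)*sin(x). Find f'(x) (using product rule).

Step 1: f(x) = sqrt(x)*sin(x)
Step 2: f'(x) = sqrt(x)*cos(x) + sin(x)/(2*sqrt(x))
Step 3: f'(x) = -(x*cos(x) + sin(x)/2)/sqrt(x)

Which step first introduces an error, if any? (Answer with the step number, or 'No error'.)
Step 3

Step 3 is incorrect due to a sign flip.
The step shows: -(x*cos(x) + sin(x)/2)/sqrt(x)
The correct value should be: (x*cos(x) + sin(x)/2)/sqrt(x)

Explanation: The sign of the whole expression was flipped: the term (x*cos(x) + sin(x)/2)/sqrt(x) was incorrectly written as -(x*cos(x) + sin(x)/2)/sqrt(x)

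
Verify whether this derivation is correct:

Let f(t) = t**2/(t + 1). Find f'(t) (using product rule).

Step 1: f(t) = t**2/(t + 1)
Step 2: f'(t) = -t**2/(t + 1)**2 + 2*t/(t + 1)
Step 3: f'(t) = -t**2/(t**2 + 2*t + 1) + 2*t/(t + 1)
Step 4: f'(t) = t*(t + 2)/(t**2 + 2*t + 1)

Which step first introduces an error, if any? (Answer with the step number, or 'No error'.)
No error

All steps in this derivation are correct.
The final answer f'(t) = t*(t + 2)/(t**2 + 2*t + 1) is valid.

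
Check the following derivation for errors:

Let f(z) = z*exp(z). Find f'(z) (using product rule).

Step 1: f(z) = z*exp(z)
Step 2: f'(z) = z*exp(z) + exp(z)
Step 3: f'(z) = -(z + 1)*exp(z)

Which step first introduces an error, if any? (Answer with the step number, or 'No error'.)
Step 3

Step 3 is incorrect due to a sign flip.
The step shows: -(z + 1)*exp(z)
The correct value should be: (z + 1)*exp(z)

Explanation: The sign of the whole expression was flipped: the term (z + 1)*exp(z) was incorrectly written as -(z + 1)*exp(z)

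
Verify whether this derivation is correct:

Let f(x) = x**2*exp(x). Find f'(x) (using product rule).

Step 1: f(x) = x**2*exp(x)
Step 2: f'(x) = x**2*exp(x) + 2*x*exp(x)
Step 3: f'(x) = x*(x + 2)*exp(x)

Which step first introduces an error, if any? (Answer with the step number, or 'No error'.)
No error

All steps in this derivation are correct.
The final answer f'(x) = x*(x + 2)*exp(x) is valid.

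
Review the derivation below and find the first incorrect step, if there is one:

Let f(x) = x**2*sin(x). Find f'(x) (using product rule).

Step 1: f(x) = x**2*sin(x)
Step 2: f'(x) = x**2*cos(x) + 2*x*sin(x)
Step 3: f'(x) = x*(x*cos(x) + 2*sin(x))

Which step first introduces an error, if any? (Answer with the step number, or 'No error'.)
No error

All steps in this derivation are correct.
The final answer f'(x) = x*(x*cos(x) + 2*sin(x)) is valid.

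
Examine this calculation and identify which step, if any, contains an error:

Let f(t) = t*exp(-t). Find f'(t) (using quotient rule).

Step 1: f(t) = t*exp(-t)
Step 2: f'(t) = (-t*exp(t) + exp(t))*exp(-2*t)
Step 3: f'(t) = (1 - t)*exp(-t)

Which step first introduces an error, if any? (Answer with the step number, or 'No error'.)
No error

All steps in this derivation are correct.
The final answer f'(t) = (1 - t)*exp(-t) is valid.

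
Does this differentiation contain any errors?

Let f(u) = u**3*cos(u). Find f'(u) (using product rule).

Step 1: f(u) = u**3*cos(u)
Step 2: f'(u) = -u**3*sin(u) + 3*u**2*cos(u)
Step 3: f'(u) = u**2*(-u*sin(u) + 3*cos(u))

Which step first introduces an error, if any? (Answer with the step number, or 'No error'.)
No error

All steps in this derivation are correct.
The final answer f'(u) = u**2*(-u*sin(u) + 3*cos(u)) is valid.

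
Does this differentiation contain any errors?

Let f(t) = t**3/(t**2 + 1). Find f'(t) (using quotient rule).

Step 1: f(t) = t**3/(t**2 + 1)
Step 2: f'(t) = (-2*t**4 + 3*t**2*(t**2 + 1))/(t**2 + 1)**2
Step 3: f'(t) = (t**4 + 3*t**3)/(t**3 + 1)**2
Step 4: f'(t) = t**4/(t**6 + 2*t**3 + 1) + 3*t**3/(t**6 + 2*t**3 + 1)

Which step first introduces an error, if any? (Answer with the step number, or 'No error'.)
Step 3

Step 3 is incorrect due to a wrong exponent.
The step shows: (t**4 + 3*t**3)/(t**3 + 1)**2
The correct value should be: (t**4 + 3*t**2)/(t**2 + 1)**2

Explanation: The exponent 2 on t was incorrectly written as 3: the term (t**4 + 3*t**2)/(t**2 + 1)**2 was incorrectly written as (t**4 + 3*t**3)/(t**3 + 1)**2
The later steps are derived from this incorrect expression, so the error originates in Step 3.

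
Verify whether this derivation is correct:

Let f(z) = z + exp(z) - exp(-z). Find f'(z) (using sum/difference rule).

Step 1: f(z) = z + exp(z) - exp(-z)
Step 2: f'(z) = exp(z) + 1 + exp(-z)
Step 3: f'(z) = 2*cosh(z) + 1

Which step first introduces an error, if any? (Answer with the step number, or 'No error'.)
No error

All steps in this derivation are correct.
The final answer f'(z) = 2*cosh(z) + 1 is valid.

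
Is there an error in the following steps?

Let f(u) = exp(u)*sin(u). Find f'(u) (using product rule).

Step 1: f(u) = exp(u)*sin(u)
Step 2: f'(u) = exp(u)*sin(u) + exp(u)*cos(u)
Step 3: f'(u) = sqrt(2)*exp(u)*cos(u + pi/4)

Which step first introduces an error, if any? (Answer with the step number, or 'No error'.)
Step 3

Step 3 is incorrect due to a wrong trig function.
The step shows: sqrt(2)*exp(u)*cos(u + pi/4)
The correct value should be: sqrt(2)*exp(u)*sin(u + pi/4)

Explanation: sin(u + pi/4) was incorrectly written as cos(u + pi/4): the term sqrt(2)*exp(u)*sin(u + pi/4) was incorrectly written as sqrt(2)*exp(u)*cos(u + pi/4)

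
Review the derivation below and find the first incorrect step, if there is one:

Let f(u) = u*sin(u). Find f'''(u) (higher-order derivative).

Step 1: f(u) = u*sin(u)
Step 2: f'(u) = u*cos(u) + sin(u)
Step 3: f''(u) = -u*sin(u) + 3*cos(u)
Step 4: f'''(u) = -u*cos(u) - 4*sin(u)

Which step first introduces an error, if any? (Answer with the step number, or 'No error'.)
Step 3

Step 3 is incorrect due to a wrong coefficient.
The step shows: -u*sin(u) + 3*cos(u)
The correct value should be: -u*sin(u) + 2*cos(u)

Explanation: The coefficient 2 was incorrectly written as 3: the term 2*cos(u) was incorrectly written as 3*cos(u)
The later steps are derived from this incorrect expression, so the error originates in Step 3.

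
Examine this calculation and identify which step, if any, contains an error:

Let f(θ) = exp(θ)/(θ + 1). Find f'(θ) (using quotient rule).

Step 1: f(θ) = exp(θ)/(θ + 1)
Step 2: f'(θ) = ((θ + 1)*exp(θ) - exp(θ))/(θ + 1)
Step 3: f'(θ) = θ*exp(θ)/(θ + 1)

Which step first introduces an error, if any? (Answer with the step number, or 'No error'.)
Step 2

Step 2 is incorrect due to a wrong exponent.
The step shows: ((θ + 1)*exp(θ) - exp(θ))/(θ + 1)
The correct value should be: ((θ + 1)*exp(θ) - exp(θ))/(θ + 1)**2

Explanation: The exponent -2 on θ + 1 was incorrectly written as -1: the term ((θ + 1)*exp(θ) - exp(θ))/(θ + 1)**2 was incorrectly written as ((θ + 1)*exp(θ) - exp(θ))/(θ + 1)
The later steps are derived from this incorrect expression, so the error originates in Step 2.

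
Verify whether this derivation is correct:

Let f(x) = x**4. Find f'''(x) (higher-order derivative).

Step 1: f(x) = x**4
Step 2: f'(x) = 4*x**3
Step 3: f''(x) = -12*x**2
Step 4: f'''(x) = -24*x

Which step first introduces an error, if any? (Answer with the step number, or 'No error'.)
Step 3

Step 3 is incorrect due to a sign flip.
The step shows: -12*x**2
The correct value should be: 12*x**2

Explanation: The sign of the whole expression was flipped: the term 12*x**2 was incorrectly written as -12*x**2
The later steps are derived from this incorrect expression, so the error originates in Step 3.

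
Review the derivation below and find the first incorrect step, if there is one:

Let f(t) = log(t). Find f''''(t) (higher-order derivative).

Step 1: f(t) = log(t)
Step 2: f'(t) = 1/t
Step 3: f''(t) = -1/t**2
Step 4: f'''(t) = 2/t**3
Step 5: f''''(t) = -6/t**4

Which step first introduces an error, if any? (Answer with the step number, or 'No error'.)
No error

All steps in this derivation are correct.
The final answer f''''(t) = -6/t**4 is valid.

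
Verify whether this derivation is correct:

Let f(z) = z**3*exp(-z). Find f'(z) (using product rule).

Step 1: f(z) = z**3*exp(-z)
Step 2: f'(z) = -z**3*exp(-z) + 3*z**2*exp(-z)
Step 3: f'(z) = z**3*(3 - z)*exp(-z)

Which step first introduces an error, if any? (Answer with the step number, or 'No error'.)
Step 3

Step 3 is incorrect due to a wrong exponent.
The step shows: z**3*(3 - z)*exp(-z)
The correct value should be: z**2*(3 - z)*exp(-z)

Explanation: The exponent 2 on z was incorrectly written as 3: the term z**2*(3 - z)*exp(-z) was incorrectly written as z**3*(3 - z)*exp(-z)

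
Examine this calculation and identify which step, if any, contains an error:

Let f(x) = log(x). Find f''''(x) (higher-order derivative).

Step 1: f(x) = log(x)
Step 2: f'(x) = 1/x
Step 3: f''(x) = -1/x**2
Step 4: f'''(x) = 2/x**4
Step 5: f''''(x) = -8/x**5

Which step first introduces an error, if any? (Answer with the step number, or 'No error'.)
Step 4

Step 4 is incorrect due to a wrong exponent.
The step shows: 2/x**4
The correct value should be: 2/x**3

Explanation: The exponent -3 on x was incorrectly written as -4: the term 2/x**3 was incorrectly written as 2/x**4
The later steps are derived from this incorrect expression, so the error originates in Step 4.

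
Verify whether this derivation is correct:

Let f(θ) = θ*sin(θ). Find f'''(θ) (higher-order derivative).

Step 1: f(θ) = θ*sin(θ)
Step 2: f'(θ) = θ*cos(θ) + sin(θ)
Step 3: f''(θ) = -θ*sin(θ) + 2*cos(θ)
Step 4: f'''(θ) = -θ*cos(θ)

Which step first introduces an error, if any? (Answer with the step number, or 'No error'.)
Step 4

Step 4 is incorrect due to a dropped term.
The step shows: -θ*cos(θ)
The correct value should be: -θ*cos(θ) - 3*sin(θ)

Explanation: A term was dropped: the term -3*sin(θ) was incorrectly omitted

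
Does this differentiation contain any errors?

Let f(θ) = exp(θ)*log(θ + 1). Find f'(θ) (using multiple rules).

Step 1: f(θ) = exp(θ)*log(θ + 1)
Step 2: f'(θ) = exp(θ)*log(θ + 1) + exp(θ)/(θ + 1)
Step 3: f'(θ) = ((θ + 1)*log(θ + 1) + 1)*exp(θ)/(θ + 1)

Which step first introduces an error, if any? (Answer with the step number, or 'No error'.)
No error

All steps in this derivation are correct.
The final answer f'(θ) = ((θ + 1)*log(θ + 1) + 1)*exp(θ)/(θ + 1) is valid.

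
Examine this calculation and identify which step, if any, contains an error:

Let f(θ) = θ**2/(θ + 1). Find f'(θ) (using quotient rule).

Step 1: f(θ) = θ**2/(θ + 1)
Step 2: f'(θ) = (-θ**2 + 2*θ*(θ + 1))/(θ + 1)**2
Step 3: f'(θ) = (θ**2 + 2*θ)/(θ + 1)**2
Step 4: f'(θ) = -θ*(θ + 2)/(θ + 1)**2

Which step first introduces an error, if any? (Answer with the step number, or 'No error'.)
Step 4

Step 4 is incorrect due to a sign flip.
The step shows: -θ*(θ + 2)/(θ + 1)**2
The correct value should be: θ*(θ + 2)/(θ + 1)**2

Explanation: The sign of the whole expression was flipped: the term θ*(θ + 2)/(θ + 1)**2 was incorrectly written as -θ*(θ + 2)/(θ + 1)**2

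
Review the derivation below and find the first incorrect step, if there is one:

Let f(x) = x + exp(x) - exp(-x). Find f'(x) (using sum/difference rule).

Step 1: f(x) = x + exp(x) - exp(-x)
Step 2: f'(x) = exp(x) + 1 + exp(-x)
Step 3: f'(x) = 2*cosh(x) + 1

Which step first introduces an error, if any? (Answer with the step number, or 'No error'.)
No error

All steps in this derivation are correct.
The final answer f'(x) = 2*cosh(x) + 1 is valid.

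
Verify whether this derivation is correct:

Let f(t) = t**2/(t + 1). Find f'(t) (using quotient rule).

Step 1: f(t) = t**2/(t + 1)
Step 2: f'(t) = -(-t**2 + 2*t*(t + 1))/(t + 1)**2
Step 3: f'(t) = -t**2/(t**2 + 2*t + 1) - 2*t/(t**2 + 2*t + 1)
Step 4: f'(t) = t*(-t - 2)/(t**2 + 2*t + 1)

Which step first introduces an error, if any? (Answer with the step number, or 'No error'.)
Step 2

Step 2 is incorrect due to a sign flip.
The step shows: -(-t**2 + 2*t*(t + 1))/(t + 1)**2
The correct value should be: (-t**2 + 2*t*(t + 1))/(t + 1)**2

Explanation: The sign of the whole expression was flipped: the term (-t**2 + 2*t*(t + 1))/(t + 1)**2 was incorrectly written as -(-t**2 + 2*t*(t + 1))/(t + 1)**2
The later steps are derived from this incorrect expression, so the error originates in Step 2.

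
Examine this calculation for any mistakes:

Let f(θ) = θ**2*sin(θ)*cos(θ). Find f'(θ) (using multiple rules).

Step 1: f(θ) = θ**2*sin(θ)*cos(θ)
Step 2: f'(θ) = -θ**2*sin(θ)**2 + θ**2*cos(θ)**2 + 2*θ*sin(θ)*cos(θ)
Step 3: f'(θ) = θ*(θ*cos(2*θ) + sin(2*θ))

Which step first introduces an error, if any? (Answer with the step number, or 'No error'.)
No error

All steps in this derivation are correct.
The final answer f'(θ) = θ*(θ*cos(2*θ) + sin(2*θ)) is valid.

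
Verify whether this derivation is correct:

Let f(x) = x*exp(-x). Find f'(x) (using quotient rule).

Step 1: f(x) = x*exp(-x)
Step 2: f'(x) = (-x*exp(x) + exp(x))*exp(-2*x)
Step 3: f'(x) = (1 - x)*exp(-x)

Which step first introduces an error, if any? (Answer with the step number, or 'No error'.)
No error

All steps in this derivation are correct.
The final answer f'(x) = (1 - x)*exp(-x) is valid.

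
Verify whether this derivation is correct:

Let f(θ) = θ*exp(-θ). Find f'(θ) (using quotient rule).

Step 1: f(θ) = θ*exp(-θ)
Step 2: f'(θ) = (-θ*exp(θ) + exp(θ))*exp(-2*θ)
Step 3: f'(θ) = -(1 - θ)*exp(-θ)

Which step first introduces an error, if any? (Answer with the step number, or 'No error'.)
Step 3

Step 3 is incorrect due to a sign flip.
The step shows: -(1 - θ)*exp(-θ)
The correct value should be: (1 - θ)*exp(-θ)

Explanation: The sign of the whole expression was flipped: the term (1 - θ)*exp(-θ) was incorrectly written as -(1 - θ)*exp(-θ)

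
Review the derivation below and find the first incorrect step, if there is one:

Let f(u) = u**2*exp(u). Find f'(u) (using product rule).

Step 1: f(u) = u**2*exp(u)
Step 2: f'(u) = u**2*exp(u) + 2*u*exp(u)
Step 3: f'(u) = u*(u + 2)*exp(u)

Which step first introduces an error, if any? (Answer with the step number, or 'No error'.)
No error

All steps in this derivation are correct.
The final answer f'(u) = u*(u + 2)*exp(u) is valid.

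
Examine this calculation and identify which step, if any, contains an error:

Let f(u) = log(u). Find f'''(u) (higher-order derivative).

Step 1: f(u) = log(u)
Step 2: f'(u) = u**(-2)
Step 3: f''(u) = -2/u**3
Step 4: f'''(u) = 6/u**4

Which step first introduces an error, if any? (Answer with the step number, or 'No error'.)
Step 2

Step 2 is incorrect due to a wrong exponent.
The step shows: u**(-2)
The correct value should be: 1/u

Explanation: The exponent -1 on u was incorrectly written as -2: the term 1/u was incorrectly written as u**(-2)
The later steps are derived from this incorrect expression, so the error originates in Step 2.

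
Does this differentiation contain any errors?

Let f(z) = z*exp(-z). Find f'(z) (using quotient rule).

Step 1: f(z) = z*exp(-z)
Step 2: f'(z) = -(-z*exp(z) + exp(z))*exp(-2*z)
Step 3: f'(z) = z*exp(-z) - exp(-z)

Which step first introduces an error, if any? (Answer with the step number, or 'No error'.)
Step 2

Step 2 is incorrect due to a sign flip.
The step shows: -(-z*exp(z) + exp(z))*exp(-2*z)
The correct value should be: (-z*exp(z) + exp(z))*exp(-2*z)

Explanation: The sign of the whole expression was flipped: the term (-z*exp(z) + exp(z))*exp(-2*z) was incorrectly written as -(-z*exp(z) + exp(z))*exp(-2*z)
The later steps are derived from this incorrect expression, so the error originates in Step 2.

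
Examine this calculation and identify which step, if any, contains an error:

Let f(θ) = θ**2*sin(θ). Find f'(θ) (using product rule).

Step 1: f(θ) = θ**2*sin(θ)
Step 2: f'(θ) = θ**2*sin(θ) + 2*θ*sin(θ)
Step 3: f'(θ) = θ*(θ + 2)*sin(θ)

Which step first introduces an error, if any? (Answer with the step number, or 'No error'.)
Step 2

Step 2 is incorrect due to a wrong trig function.
The step shows: θ**2*sin(θ) + 2*θ*sin(θ)
The correct value should be: θ**2*cos(θ) + 2*θ*sin(θ)

Explanation: cos(θ) was incorrectly written as sin(θ): the term θ**2*cos(θ) was incorrectly written as θ**2*sin(θ)
The later steps are derived from this incorrect expression, so the error originates in Step 2.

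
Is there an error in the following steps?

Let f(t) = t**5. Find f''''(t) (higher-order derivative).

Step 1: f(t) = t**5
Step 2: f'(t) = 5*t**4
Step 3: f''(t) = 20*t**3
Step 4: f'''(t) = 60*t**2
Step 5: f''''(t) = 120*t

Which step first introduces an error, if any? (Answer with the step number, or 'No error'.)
No error

All steps in this derivation are correct.
The final answer f''''(t) = 120*t is valid.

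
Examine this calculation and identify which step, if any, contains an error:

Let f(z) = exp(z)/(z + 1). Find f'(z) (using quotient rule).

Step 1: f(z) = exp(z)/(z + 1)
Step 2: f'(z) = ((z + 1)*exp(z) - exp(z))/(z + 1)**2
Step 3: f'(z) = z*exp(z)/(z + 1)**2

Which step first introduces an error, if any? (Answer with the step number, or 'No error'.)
No error

All steps in this derivation are correct.
The final answer f'(z) = z*exp(z)/(z + 1)**2 is valid.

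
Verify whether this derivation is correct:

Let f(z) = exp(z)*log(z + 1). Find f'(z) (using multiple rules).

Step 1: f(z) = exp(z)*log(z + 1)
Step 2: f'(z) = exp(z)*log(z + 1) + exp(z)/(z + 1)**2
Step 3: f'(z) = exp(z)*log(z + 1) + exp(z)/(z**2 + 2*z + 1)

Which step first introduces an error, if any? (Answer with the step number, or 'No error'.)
Step 2

Step 2 is incorrect due to a wrong exponent.
The step shows: exp(z)*log(z + 1) + exp(z)/(z + 1)**2
The correct value should be: exp(z)*log(z + 1) + exp(z)/(z + 1)

Explanation: The exponent -1 on z + 1 was incorrectly written as -2: the term exp(z)/(z + 1) was incorrectly written as exp(z)/(z + 1)**2
The later steps are derived from this incorrect expression, so the error originates in Step 2.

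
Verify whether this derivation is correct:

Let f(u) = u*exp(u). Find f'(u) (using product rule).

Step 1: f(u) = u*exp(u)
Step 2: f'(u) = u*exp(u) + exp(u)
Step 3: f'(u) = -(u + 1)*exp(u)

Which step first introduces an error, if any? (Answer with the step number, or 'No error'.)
Step 3

Step 3 is incorrect due to a sign flip.
The step shows: -(u + 1)*exp(u)
The correct value should be: (u + 1)*exp(u)

Explanation: The sign of the whole expression was flipped: the term (u + 1)*exp(u) was incorrectly written as -(u + 1)*exp(u)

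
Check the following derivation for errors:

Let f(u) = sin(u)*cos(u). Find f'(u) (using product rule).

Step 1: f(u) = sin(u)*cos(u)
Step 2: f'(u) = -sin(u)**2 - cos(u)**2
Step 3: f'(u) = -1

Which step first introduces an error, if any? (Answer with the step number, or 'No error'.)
Step 2

Step 2 is incorrect due to a sign flip.
The step shows: -sin(u)**2 - cos(u)**2
The correct value should be: -sin(u)**2 + cos(u)**2

Explanation: The sign of one term was flipped: the term cos(u)**2 was incorrectly written as -cos(u)**2
The later steps are derived from this incorrect expression, so the error originates in Step 2.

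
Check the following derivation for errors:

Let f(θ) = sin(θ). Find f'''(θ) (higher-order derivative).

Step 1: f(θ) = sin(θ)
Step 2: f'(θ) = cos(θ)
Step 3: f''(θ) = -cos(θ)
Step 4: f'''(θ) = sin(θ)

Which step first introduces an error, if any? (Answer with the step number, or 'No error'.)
Step 3

Step 3 is incorrect due to a wrong trig function.
The step shows: -cos(θ)
The correct value should be: -sin(θ)

Explanation: sin(θ) was incorrectly written as cos(θ): the term -sin(θ) was incorrectly written as -cos(θ)
The later steps are derived from this incorrect expression, so the error originates in Step 3.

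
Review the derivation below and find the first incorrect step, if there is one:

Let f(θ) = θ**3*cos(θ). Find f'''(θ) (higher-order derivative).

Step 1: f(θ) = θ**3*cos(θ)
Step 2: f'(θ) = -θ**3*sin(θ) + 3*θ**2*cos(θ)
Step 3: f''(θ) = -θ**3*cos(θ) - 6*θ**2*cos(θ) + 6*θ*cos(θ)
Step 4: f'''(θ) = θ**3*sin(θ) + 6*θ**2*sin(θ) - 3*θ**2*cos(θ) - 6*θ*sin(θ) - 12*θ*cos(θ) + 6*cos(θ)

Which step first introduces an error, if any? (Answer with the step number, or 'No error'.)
Step 3

Step 3 is incorrect due to a wrong trig function.
The step shows: -θ**3*cos(θ) - 6*θ**2*cos(θ) + 6*θ*cos(θ)
The correct value should be: -θ**3*cos(θ) - 6*θ**2*sin(θ) + 6*θ*cos(θ)

Explanation: sin(θ) was incorrectly written as cos(θ): the term -6*θ**2*sin(θ) was incorrectly written as -6*θ**2*cos(θ)
The later steps are derived from this incorrect expression, so the error originates in Step 3.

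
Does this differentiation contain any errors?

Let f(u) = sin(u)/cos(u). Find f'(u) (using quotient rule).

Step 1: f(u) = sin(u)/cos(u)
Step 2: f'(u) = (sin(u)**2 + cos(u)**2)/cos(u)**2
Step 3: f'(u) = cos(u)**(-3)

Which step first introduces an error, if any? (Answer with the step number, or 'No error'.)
Step 3

Step 3 is incorrect due to a wrong exponent.
The step shows: cos(u)**(-3)
The correct value should be: cos(u)**(-2)

Explanation: The exponent -2 on cos(u) was incorrectly written as -3: the term cos(u)**(-2) was incorrectly written as cos(u)**(-3)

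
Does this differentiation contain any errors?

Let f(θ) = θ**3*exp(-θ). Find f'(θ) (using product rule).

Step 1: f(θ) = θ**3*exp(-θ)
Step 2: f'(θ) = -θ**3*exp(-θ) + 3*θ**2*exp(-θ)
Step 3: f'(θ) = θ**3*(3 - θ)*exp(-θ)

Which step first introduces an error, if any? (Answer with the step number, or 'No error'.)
Step 3

Step 3 is incorrect due to a wrong exponent.
The step shows: θ**3*(3 - θ)*exp(-θ)
The correct value should be: θ**2*(3 - θ)*exp(-θ)

Explanation: The exponent 2 on θ was incorrectly written as 3: the term θ**2*(3 - θ)*exp(-θ) was incorrectly written as θ**3*(3 - θ)*exp(-θ)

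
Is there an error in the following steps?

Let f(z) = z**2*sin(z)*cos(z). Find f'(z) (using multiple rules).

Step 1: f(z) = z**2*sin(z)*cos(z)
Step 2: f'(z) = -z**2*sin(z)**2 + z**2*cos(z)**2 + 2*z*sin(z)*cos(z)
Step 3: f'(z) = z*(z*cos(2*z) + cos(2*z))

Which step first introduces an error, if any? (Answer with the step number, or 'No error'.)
Step 3

Step 3 is incorrect due to a wrong trig function.
The step shows: z*(z*cos(2*z) + cos(2*z))
The correct value should be: z*(z*cos(2*z) + sin(2*z))

Explanation: sin(2*z) was incorrectly written as cos(2*z): the term z*(z*cos(2*z) + sin(2*z)) was incorrectly written as z*(z*cos(2*z) + cos(2*z))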